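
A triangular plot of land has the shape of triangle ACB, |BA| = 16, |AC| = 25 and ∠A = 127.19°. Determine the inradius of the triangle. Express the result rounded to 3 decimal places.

By the law of cosines, |CB|² = |BA|² + |AC|² − 2·|BA|·|AC|·cos A = 1364.6, so |CB| ≈ 36.94.
Area = ½·|BA|·|AC|·sin A ≈ 159.33.
Semiperimeter s = (36.94+16+25)/2 = 38.97.
Inradius = area/s = 159.33/38.97 ≈ 4.0885.

4.088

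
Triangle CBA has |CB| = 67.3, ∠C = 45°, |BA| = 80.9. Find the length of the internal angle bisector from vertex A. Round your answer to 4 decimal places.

Law of sines: sin A = |CB|·sin C/|BA| ≈ 0.58824.
Since |BA| ≥ |CB|, only the acute value applies: ∠A ≈ 36.03°.
Then ∠B = 180° − ∠C − ∠A ≈ 98.97°.
Law of sines gives |AC| = |BA|·sin B/sin C ≈ 113.01.
The bisector from A has length 2·|BA|·|AC|·cos(∠A/2)/(|BA|+|AC|) ≈ 89.674.

t_A ≈ 89.6735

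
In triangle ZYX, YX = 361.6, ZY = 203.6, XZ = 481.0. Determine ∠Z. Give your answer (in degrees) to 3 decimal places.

By the law of cosines, cos Z = (XZ² + ZY² − YX²) / (2·XZ·ZY) ≈ 0.72530, so ∠Z ≈ 43.51°.

∠Z ≈ 43.506°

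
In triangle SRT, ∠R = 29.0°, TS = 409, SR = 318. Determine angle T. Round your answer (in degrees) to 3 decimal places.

Law of sines: sin T = SR·sin R/TS ≈ 0.37694.
Since TS ≥ SR, only the acute value applies: ∠T ≈ 22.14°.
Then ∠S = 180° − ∠R − ∠T ≈ 128.86°.

∠T ≈ 22.144°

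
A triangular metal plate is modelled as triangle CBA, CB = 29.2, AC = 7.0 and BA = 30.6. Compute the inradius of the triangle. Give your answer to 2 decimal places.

Semiperimeter s = (30.6 + 7 + 29.2)/2 = 33.4.
Heron's formula: area = √(33.4·2.8·26.4·4.2) ≈ 101.83.
Inradius = area/s = 101.83/33.4 ≈ 3.0488.

3.05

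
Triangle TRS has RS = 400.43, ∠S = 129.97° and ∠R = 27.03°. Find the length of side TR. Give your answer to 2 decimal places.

785.40

The third angle is ∠T = 180° − ∠R − ∠S = 23.00°.
Law of sines: TR = RS·sin S/sin T ≈ 785.4.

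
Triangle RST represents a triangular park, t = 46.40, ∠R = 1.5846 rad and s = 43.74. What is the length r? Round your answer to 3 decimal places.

64.204

By the law of cosines, r² = s² + t² − 2·s·t·cos R = 4122.2, so r ≈ 64.204.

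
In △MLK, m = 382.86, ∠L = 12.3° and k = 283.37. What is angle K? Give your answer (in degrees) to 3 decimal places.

By the law of cosines, l² = k² + m² − 2·k·m·cos L = 14879, so l ≈ 121.98.
Law of cosines again: cos K = (m² + l² − k²)/(2·m·l) ≈ 0.86896, so ∠K ≈ 29.66°.

29.663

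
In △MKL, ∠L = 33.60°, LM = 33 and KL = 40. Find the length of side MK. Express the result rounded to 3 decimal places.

By the law of cosines, MK² = KL² + LM² − 2·KL·LM·cos L = 490.09, so MK ≈ 22.138.

22.138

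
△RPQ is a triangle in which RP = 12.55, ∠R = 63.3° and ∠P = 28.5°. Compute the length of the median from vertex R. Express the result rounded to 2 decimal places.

The third angle is ∠Q = 180° − ∠R − ∠P = 88.20°.
Law of sines: PQ = RP·sin R/sin Q ≈ 11.217.
Law of sines: QR = RP·sin P/sin Q ≈ 5.9913.
Median from R: ½√(2·QR² + 2·RP² − PQ²) ≈ 8.0772.

8.08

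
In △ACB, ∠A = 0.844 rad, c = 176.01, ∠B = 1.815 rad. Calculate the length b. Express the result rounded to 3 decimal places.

368.016

The third angle is ∠C = π − ∠B − ∠A = 0.483 rad.
Law of sines: b = c·sin B/sin C ≈ 368.02.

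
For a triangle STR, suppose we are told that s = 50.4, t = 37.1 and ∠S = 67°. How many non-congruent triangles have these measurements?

1

t·sin S = 37.1·sin(67°) ≈ 34.15.
Since s ≥ t, exactly one triangle exists.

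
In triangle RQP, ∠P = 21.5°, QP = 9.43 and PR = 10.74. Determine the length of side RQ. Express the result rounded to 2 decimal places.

3.98

By the law of cosines, RQ² = QP² + PR² − 2·QP·PR·cos P = 15.81, so RQ ≈ 3.9762.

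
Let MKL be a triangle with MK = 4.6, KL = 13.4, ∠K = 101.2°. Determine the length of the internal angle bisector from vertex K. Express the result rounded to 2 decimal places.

By the law of cosines, LM² = MK² + KL² − 2·MK·KL·cos K = 224.67, so LM ≈ 14.989.
The bisector from K has length 2·MK·KL·cos(∠K/2)/(MK+KL) ≈ 4.3472.

t_K ≈ 4.35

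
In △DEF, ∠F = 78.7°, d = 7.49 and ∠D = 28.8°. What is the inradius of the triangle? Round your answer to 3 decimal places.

2.899

The third angle is ∠E = 180° − ∠F − ∠D = 72.50°.
Law of sines: e = d·sin E/sin D ≈ 14.828.
Law of sines: f = d·sin F/sin D ≈ 15.246.
Area = ½·d·e·sin F ≈ 54.454.
Semiperimeter s = (7.49+14.828+15.246)/2 = 18.782.
Inradius = area/s = 54.454/18.782 ≈ 2.8993.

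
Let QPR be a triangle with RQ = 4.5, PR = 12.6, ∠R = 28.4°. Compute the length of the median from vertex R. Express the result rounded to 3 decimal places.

m_R ≈ 8.348

By the law of cosines, QP² = PR² + RQ² − 2·PR·RQ·cos R = 79.258, so QP ≈ 8.9027.
Median from R: ½√(2·PR² + 2·RQ² − QP²) ≈ 8.3481.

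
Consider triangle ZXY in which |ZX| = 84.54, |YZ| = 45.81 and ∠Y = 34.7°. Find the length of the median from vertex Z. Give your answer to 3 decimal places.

Law of sines: sin X = |YZ|·sin Y/|ZX| ≈ 0.30848.
Since |ZX| ≥ |YZ|, only the acute value applies: ∠X ≈ 17.97°.
Then ∠Z = 180° − ∠Y − ∠X ≈ 127.33°.
Law of sines gives |XY| = |ZX|·sin Z/sin Y ≈ 118.08.
Median from Z: ½√(2·|YZ|² + 2·|ZX|² − |XY|²) ≈ 33.721.

33.721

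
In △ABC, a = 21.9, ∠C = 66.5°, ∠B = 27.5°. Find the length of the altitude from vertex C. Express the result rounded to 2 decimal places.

h_C ≈ 10.11

The third angle is ∠A = 180° − ∠B − ∠C = 86.00°.
Law of sines: b = a·sin B/sin A ≈ 10.137.
Law of sines: c = a·sin C/sin A ≈ 20.133.
Area = ½·a·b·sin C ≈ 101.79.
The altitude from C has length 2·area/c ≈ 10.112.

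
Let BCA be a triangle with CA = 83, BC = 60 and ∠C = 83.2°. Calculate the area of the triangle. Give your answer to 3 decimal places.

Area = ½·BC·CA·sin C ≈ 2472.5.

2472.484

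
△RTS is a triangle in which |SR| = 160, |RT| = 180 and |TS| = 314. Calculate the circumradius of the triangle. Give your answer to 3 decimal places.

221.309

By the law of cosines, cos R = (|SR|² + |RT|² − |TS|²) / (2·|SR|·|RT|) ≈ -0.70479, so ∠R ≈ 134.81°.
Circumradius = |TS|/(2 sin R) ≈ 221.31.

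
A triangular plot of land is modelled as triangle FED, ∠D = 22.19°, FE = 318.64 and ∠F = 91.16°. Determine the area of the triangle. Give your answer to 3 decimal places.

The third angle is ∠E = 180° − ∠D − ∠F = 66.65°.
Law of sines: ED = FE·sin F/sin D ≈ 843.51.
Law of sines: DF = FE·sin E/sin D ≈ 774.58.
Area = ½·FE·ED·sin E ≈ 1.2338e+05.

123381.179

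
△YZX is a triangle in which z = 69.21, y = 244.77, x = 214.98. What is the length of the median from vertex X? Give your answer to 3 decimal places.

144.212

Median from X: ½√(2·y² + 2·z² − x²) ≈ 144.21.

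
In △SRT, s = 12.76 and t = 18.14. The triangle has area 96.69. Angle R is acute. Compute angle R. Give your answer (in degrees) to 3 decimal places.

∠R ≈ 56.663°

From area = ½·t·s·sin R, we get sin R = 2·area/(t·s) ≈ 0.83546.
Taking the acute solution, ∠R ≈ 56.66°.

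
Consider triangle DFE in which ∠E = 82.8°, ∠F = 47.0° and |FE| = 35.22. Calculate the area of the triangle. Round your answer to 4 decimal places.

585.7557

The third angle is ∠D = 180° − ∠F − ∠E = 50.20°.
Law of sines: |ED| = |FE|·sin F/sin D ≈ 33.527.
Law of sines: |DF| = |FE|·sin E/sin D ≈ 45.481.
Area = ½·|FE|·|ED|·sin E ≈ 585.76.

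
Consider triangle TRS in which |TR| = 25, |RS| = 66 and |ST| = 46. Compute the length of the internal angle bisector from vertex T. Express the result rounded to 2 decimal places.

By the law of cosines, cos T = (|ST|² + |TR|² − |RS|²) / (2·|ST|·|TR|) ≈ -0.70217, so ∠T ≈ 134.60°.
The bisector from T has length 2·|ST|·|TR|·cos(∠T/2)/(|ST|+|TR|) ≈ 12.501.

12.50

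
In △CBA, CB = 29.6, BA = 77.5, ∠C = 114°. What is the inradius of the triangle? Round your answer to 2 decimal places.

r ≈ 9.77

Law of sines: sin A = CB·sin C/BA ≈ 0.34892.
Since BA ≥ CB, only the acute value applies: ∠A ≈ 20.42°.
Then ∠B = 180° − ∠C − ∠A ≈ 45.58°.
Law of sines gives AC = BA·sin B/sin C ≈ 60.59.
Area = ½·BA·CB·sin B ≈ 819.21.
Semiperimeter s = (77.5+60.59+29.6)/2 = 83.845.
Inradius = area/s = 819.21/83.845 ≈ 9.7705.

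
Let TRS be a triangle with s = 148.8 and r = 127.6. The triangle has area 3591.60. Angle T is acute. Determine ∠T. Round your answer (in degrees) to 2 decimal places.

∠T ≈ 22.23°

From area = ½·r·s·sin T, we get sin T = 2·area/(r·s) ≈ 0.37832.
Taking the acute solution, ∠T ≈ 22.23°.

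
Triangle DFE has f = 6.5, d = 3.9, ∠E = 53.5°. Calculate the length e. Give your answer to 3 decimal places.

By the law of cosines, e² = d² + f² − 2·d·f·cos E = 27.302, so e ≈ 5.2252.

5.225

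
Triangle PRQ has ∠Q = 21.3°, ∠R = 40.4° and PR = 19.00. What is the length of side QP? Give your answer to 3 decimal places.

33.900

The third angle is ∠P = 180° − ∠R − ∠Q = 118.30°.
Law of sines: QP = PR·sin R/sin Q ≈ 33.9.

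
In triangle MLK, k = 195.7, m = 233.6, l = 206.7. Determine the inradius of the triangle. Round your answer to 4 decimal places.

60.1061

Semiperimeter s = (233.6 + 206.7 + 195.7)/2 = 318.
Heron's formula: area = √(318·84.4·111.3·122.3) ≈ 19114.
Inradius = area/s = 19114/318 ≈ 60.106.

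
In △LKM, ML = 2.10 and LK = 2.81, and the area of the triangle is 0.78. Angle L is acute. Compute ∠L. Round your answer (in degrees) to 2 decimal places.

15.33

From area = ½·ML·LK·sin L, we get sin L = 2·area/(ML·LK) ≈ 0.26436.
Taking the acute solution, ∠L ≈ 15.33°.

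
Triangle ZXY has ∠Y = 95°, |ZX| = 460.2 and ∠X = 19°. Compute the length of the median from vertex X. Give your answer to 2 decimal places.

The third angle is ∠Z = 180° − ∠X − ∠Y = 66.00°.
Law of sines: |XY| = |ZX|·sin Z/sin Y ≈ 422.02.
Law of sines: |YZ| = |ZX|·sin X/sin Y ≈ 150.4.
Median from X: ½√(2·|ZX|² + 2·|XY|² − |YZ|²) ≈ 435.07.

435.07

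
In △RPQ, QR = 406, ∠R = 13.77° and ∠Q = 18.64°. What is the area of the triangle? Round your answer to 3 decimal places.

11698.653

The third angle is ∠P = 180° − ∠Q − ∠R = 147.59°.
Law of sines: PQ = QR·sin R/sin P ≈ 180.3.
Law of sines: RP = QR·sin Q/sin P ≈ 242.11.
Area = ½·QR·PQ·sin Q ≈ 11699.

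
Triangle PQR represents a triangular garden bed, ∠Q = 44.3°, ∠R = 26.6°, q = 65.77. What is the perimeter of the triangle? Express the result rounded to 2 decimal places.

The third angle is ∠P = 180° − ∠Q − ∠R = 109.10°.
Law of sines: p = q·sin P/sin Q ≈ 88.986.
Law of sines: r = q·sin R/sin Q ≈ 42.166.
Semiperimeter s = (88.986+65.77+42.166)/2 = 98.461.
Perimeter = 88.986 + 65.77 + 42.166 = 196.92.

196.92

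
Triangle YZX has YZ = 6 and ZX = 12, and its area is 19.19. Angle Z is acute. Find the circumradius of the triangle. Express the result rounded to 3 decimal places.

R ≈ 7.154

From area = ½·YZ·ZX·sin Z, we get sin Z = 2·area/(YZ·ZX) ≈ 0.53306.
Taking the acute solution, ∠Z ≈ 32.21°.
Law of cosines then gives XY ≈ 7.6266.
Circumradius = XY/(2 sin Z) ≈ 7.1536.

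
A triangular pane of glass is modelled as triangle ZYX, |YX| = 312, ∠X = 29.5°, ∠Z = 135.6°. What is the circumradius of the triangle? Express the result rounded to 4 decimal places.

The third angle is ∠Y = 180° − ∠X − ∠Z = 14.90°.
Law of sines: |XZ| = |YX|·sin Y/sin Z ≈ 114.66.
Law of sines: |ZY| = |YX|·sin X/sin Z ≈ 219.59.
Circumradius = |YX|/(2 sin Z) ≈ 222.96.

R ≈ 222.9644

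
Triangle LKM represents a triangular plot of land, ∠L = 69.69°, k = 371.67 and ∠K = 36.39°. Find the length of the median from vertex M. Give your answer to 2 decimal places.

The third angle is ∠M = 180° − ∠L − ∠K = 73.92°.
Law of sines: l = k·sin L/sin K ≈ 587.52.
Law of sines: m = k·sin M/sin K ≈ 601.96.
Median from M: ½√(2·l² + 2·k² − m²) ≈ 388.68.

m_M ≈ 388.68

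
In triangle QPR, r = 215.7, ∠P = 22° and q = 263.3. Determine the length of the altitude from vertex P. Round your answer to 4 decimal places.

By the law of cosines, p² = r² + q² − 2·r·q·cos P = 10537, so p ≈ 102.65.
Area = ½·r·q·sin P ≈ 10638.
The altitude from P has length 2·area/p ≈ 207.26.

207.2634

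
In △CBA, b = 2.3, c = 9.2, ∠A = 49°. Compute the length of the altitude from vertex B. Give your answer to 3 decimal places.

6.943

By the law of cosines, a² = c² + b² − 2·c·b·cos A = 62.166, so a ≈ 7.8845.
Area = ½·c·b·sin A ≈ 7.9848.
The altitude from B has length 2·area/b ≈ 6.9433.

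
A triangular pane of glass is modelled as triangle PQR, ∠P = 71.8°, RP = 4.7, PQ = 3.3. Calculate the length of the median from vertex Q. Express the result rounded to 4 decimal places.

By the law of cosines, QR² = RP² + PQ² − 2·RP·PQ·cos P = 23.291, so QR ≈ 4.8261.
Median from Q: ½√(2·PQ² + 2·QR² − RP²) ≈ 3.4012.

m_Q ≈ 3.4012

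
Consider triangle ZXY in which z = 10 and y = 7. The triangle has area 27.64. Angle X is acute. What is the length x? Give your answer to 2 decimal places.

From area = ½·y·z·sin X, we get sin X = 2·area/(y·z) ≈ 0.78971.
Taking the acute solution, ∠X ≈ 52.16°.
Law of cosines then gives x ≈ 7.9444.

7.94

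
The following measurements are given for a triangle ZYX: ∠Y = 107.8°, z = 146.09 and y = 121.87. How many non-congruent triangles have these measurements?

z·sin Y = 146.09·sin(107.8°) ≈ 139.1.
Since ∠Y is not acute, a triangle exists only if y > z; here y ≤ z, so there is no triangle.

0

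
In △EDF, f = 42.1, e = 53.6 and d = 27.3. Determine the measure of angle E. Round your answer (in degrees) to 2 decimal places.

∠E ≈ 98.89°

By the law of cosines, cos E = (d² + f² − e²) / (2·d·f) ≈ -0.15455, so ∠E ≈ 98.89°.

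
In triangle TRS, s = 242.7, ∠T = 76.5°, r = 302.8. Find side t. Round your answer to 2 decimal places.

By the law of cosines, t² = r² + s² − 2·r·s·cos T = 1.1628e+05, so t ≈ 341.

341.00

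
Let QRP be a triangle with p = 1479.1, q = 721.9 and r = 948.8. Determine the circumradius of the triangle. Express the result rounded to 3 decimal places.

892.244

By the law of cosines, cos Q = (r² + p² − q²) / (2·r·p) ≈ 0.91452, so ∠Q ≈ 23.86°.
Circumradius = q/(2 sin Q) ≈ 892.24.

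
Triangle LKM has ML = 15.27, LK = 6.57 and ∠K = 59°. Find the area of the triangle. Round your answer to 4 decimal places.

Law of sines: sin M = LK·sin K/ML ≈ 0.36880.
Since ML ≥ LK, only the acute value applies: ∠M ≈ 21.64°.
Then ∠L = 180° − ∠K − ∠M ≈ 99.36°.
Law of sines gives KM = ML·sin L/sin K ≈ 17.577.
Area = ½·ML·LK·sin L ≈ 49.494.

area ≈ 49.4943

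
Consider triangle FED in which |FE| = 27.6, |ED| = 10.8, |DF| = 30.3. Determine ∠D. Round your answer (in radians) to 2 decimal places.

By the law of cosines, cos D = (|ED|² + |DF|² − |FE|²) / (2·|ED|·|DF|) ≈ 0.41708, so ∠D ≈ 1.141 rad.

1.14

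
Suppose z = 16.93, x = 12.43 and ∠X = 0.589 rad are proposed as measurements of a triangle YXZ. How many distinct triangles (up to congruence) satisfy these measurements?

z·sin X = 16.93·sin(0.589 rad) ≈ 9.405.
Since z sin X < x < z (9.405 < 12.43 < 16.93), two triangles exist.

2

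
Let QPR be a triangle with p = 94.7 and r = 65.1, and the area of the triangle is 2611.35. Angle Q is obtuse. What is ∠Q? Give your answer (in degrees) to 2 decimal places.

122.10

From area = ½·p·r·sin Q, we get sin Q = 2·area/(p·r) ≈ 0.84716.
Taking the obtuse solution, ∠Q ≈ 122.10°.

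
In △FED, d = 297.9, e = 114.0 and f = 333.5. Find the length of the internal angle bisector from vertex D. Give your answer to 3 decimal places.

t_D ≈ 145.502

By the law of cosines, cos D = (f² + e² − d²) / (2·f·e) ≈ 0.46653, so ∠D ≈ 62.19°.
The bisector from D has length 2·f·e·cos(∠D/2)/(f+e) ≈ 145.5.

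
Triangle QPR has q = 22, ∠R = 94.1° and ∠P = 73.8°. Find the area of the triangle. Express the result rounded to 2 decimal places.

1105.80

The third angle is ∠Q = 180° − ∠P − ∠R = 12.10°.
Law of sines: p = q·sin P/sin Q ≈ 100.79.
Law of sines: r = q·sin R/sin Q ≈ 104.68.
Area = ½·q·p·sin R ≈ 1105.8.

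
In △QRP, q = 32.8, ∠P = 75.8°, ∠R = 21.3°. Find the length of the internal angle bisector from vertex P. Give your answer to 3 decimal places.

t_P ≈ 13.871

The third angle is ∠Q = 180° − ∠R − ∠P = 82.90°.
Law of sines: r = q·sin R/sin Q ≈ 12.007.
Law of sines: p = q·sin P/sin Q ≈ 32.044.
The bisector from P has length 2·q·r·cos(∠P/2)/(q+r) ≈ 13.871.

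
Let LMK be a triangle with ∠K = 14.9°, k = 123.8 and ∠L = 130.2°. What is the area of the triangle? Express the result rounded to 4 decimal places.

area ≈ 13023.8082

The third angle is ∠M = 180° − ∠K − ∠L = 34.90°.
Law of sines: l = k·sin L/sin K ≈ 367.74.
Law of sines: m = k·sin M/sin K ≈ 275.47.
Area = ½·k·l·sin M ≈ 13024.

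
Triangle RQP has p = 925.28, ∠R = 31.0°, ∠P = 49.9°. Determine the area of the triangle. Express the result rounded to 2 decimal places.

284602.08

The third angle is ∠Q = 180° − ∠P − ∠R = 99.10°.
Law of sines: r = p·sin R/sin P ≈ 623.01.
Law of sines: q = p·sin Q/sin P ≈ 1194.4.
Area = ½·p·r·sin Q ≈ 2.846e+05.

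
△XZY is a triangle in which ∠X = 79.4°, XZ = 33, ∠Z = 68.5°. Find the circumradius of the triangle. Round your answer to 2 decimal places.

The third angle is ∠Y = 180° − ∠X − ∠Z = 32.10°.
Law of sines: ZY = XZ·sin X/sin Y ≈ 61.041.
Law of sines: YX = XZ·sin Z/sin Y ≈ 57.779.
Circumradius = XZ/(2 sin Y) ≈ 31.05.

31.05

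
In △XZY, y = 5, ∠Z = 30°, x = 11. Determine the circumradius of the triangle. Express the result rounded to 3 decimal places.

R ≈ 7.123

By the law of cosines, z² = y² + x² − 2·y·x·cos Z = 50.737, so z ≈ 7.123.
Area = ½·y·x·sin Z ≈ 13.75.
Circumradius = z/(2 sin Z) ≈ 7.123.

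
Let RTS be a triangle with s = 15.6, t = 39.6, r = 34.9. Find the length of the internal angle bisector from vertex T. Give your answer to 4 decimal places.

t_T ≈ 14.4797

By the law of cosines, cos T = (s² + r² − t²) / (2·s·r) ≈ -0.09807, so ∠T ≈ 1.669 rad.
The bisector from T has length 2·s·r·cos(∠T/2)/(s+r) ≈ 14.48.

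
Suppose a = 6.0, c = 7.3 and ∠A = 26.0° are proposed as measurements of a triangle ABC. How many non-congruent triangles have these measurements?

c·sin A = 7.3·sin(26.0°) ≈ 3.2.
Since c sin A < a < c (3.2 < 6.0 < 7.3), two triangles exist.

2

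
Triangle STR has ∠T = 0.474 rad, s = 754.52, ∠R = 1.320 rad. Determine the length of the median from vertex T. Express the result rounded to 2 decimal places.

The third angle is ∠S = π − ∠T − ∠R = 1.348 rad.
Law of sines: t = s·sin T/sin S ≈ 353.16.
Law of sines: r = s·sin R/sin S ≈ 749.51.
Median from T: ½√(2·r² + 2·s² − t²) ≈ 730.99.

730.99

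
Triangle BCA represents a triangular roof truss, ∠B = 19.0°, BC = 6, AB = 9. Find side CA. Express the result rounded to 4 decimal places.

3.8580

By the law of cosines, CA² = AB² + BC² − 2·AB·BC·cos B = 14.884, so CA ≈ 3.858.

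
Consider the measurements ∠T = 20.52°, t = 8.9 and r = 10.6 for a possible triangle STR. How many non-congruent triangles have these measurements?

2

r·sin T = 10.6·sin(20.52°) ≈ 3.716.
Since r sin T < t < r (3.716 < 8.9 < 10.6), two triangles exist.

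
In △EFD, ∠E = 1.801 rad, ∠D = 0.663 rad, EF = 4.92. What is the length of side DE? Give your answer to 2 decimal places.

The third angle is ∠F = π − ∠D − ∠E = 0.678 rad.
Law of sines: DE = EF·sin F/sin D ≈ 5.0114.

5.01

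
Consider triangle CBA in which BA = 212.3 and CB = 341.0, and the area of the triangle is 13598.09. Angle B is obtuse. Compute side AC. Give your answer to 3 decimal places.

543.632

From area = ½·CB·BA·sin B, we get sin B = 2·area/(CB·BA) ≈ 0.37567.
Taking the obtuse solution, ∠B ≈ 157.93°.
Law of cosines then gives AC ≈ 543.63.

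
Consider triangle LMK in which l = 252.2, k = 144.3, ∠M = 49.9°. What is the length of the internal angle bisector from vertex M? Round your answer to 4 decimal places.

166.4372

By the law of cosines, m² = k² + l² − 2·k·l·cos M = 37545, so m ≈ 193.76.
The bisector from M has length 2·k·l·cos(∠M/2)/(k+l) ≈ 166.44.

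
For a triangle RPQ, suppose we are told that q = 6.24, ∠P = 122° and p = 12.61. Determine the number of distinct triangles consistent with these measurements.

1

q·sin P = 6.24·sin(122°) ≈ 5.292.
Since ∠P is not acute, a triangle exists only if p > q; here p > q, so there is exactly one triangle.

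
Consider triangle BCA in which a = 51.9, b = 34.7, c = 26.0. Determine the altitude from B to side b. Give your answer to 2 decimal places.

h_B ≈ 23.21

Semiperimeter s = (34.7 + 26 + 51.9)/2 = 56.3.
Heron's formula: area = √(56.3·21.6·30.3·4.4) ≈ 402.65.
The altitude from B has length 2·area/b ≈ 23.208.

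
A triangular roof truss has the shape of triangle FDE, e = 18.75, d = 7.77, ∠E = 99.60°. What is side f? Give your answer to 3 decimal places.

15.818

Law of sines: sin D = d·sin E/e ≈ 0.40860.
Since e ≥ d, only the acute value applies: ∠D ≈ 24.12°.
Then ∠F = 180° − ∠E − ∠D ≈ 56.28°.
Law of sines gives f = e·sin F/sin E ≈ 15.818.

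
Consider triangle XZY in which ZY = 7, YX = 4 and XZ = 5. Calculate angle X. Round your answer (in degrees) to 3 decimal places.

∠X ≈ 101.537°

By the law of cosines, cos X = (YX² + XZ² − ZY²) / (2·YX·XZ) ≈ -0.20000, so ∠X ≈ 101.54°.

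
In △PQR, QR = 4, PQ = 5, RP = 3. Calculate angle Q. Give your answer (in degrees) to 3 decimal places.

36.870

By the law of cosines, cos Q = (PQ² + QR² − RP²) / (2·PQ·QR) ≈ 0.80000, so ∠Q ≈ 36.87°.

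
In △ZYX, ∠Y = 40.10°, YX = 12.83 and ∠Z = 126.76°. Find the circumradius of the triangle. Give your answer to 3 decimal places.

The third angle is ∠X = 180° − ∠Z − ∠Y = 13.14°.
Law of sines: XZ = YX·sin Y/sin Z ≈ 10.315.
Law of sines: ZY = YX·sin X/sin Z ≈ 3.6406.
Circumradius = YX/(2 sin Z) ≈ 8.0072.

8.007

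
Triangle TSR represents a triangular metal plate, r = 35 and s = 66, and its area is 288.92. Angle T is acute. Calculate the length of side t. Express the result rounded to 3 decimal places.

33.285

From area = ½·s·r·sin T, we get sin T = 2·area/(s·r) ≈ 0.25015.
Taking the acute solution, ∠T ≈ 14.49°.
Law of cosines then gives t ≈ 33.285.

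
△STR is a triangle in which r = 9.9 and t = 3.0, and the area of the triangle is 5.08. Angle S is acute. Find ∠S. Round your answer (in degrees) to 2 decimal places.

20.00

From area = ½·t·r·sin S, we get sin S = 2·area/(t·r) ≈ 0.34209.
Taking the acute solution, ∠S ≈ 20.00°.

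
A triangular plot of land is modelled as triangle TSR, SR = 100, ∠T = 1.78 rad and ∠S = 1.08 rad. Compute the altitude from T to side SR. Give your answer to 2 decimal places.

25.05

The third angle is ∠R = π − ∠T − ∠S = 0.282 rad.
Law of sines: RT = SR·sin S/sin T ≈ 90.162.
Law of sines: TS = SR·sin R/sin T ≈ 28.408.
Area = ½·SR·RT·sin R ≈ 1252.7.
The altitude from T has length 2·area/SR ≈ 25.055.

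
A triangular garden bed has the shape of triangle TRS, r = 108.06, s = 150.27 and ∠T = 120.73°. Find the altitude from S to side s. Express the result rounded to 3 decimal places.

By the law of cosines, t² = r² + s² − 2·r·s·cos T = 50853, so t ≈ 225.51.
Area = ½·r·s·sin T ≈ 6979.
The altitude from S has length 2·area/s ≈ 92.887.

h_S ≈ 92.887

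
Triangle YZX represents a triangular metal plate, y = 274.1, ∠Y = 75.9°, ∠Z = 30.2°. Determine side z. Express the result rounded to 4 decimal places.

The third angle is ∠X = 180° − ∠Y − ∠Z = 73.90°.
Law of sines: z = y·sin Z/sin Y ≈ 142.16.

142.1608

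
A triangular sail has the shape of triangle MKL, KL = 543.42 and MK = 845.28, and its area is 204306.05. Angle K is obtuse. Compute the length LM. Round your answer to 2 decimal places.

1195.61

From area = ½·MK·KL·sin K, we get sin K = 2·area/(MK·KL) ≈ 0.88956.
Taking the obtuse solution, ∠K ≈ 117.18°.
Law of cosines then gives LM ≈ 1195.6.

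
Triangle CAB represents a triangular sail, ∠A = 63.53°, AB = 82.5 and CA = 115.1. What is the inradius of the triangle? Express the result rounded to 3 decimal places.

r ≈ 27.847

By the law of cosines, BC² = CA² + AB² − 2·CA·AB·cos A = 11589, so BC ≈ 107.65.
Area = ½·CA·AB·sin A ≈ 4250.1.
Semiperimeter s = (82.5+107.65+115.1)/2 = 152.63.
Inradius = area/s = 4250.1/152.63 ≈ 27.847.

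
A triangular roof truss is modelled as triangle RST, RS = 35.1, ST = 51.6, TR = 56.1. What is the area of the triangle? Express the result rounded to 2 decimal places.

886.10

Semiperimeter s = (51.6 + 56.1 + 35.1)/2 = 71.4.
Heron's formula: area = √(71.4·19.8·15.3·36.3) ≈ 886.1.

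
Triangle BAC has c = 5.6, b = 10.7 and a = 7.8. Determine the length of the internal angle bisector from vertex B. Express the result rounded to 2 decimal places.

By the law of cosines, cos B = (a² + c² − b²) / (2·a·c) ≈ -0.25515, so ∠B ≈ 104.78°.
The bisector from B has length 2·a·c·cos(∠B/2)/(a+c) ≈ 3.9786.

t_B ≈ 3.98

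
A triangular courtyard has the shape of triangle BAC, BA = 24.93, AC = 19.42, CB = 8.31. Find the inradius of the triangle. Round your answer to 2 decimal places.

Semiperimeter s = (19.42 + 8.31 + 24.93)/2 = 26.33.
Heron's formula: area = √(26.33·6.91·18.02·1.4) ≈ 67.749.
Inradius = area/s = 67.749/26.33 ≈ 2.5731.

r ≈ 2.57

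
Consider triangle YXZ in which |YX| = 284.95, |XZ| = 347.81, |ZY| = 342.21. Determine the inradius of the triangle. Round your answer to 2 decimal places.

91.82

Semiperimeter s = (347.81 + 342.21 + 284.95)/2 = 487.49.
Heron's formula: area = √(487.49·139.68·145.28·202.54) ≈ 44760.
Inradius = area/s = 44760/487.49 ≈ 91.817.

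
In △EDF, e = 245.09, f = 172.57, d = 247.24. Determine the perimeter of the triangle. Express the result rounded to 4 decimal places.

Perimeter = 245.09 + 247.24 + 172.57 = 664.9.

664.9000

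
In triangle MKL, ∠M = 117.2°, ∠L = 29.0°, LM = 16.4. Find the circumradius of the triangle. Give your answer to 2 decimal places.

14.74

The third angle is ∠K = 180° − ∠L − ∠M = 33.80°.
Law of sines: KL = LM·sin M/sin K ≈ 26.221.
Law of sines: MK = LM·sin L/sin K ≈ 14.293.
Circumradius = LM/(2 sin K) ≈ 14.74.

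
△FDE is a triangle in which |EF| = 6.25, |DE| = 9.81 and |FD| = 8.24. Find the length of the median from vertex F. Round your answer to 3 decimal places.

m_F ≈ 5.424

Median from F: ½√(2·|EF|² + 2·|FD|² − |DE|²) ≈ 5.4241.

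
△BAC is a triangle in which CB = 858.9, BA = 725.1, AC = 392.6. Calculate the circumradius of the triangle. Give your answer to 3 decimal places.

R ≈ 431.681

By the law of cosines, cos B = (CB² + BA² − AC²) / (2·CB·BA) ≈ 0.89063, so ∠B ≈ 27.05°.
Circumradius = AC/(2 sin B) ≈ 431.68.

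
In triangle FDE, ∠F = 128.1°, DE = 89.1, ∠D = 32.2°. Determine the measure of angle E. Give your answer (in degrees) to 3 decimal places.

∠E ≈ 19.700°

The third angle is ∠E = 180° − ∠F − ∠D = 19.70°.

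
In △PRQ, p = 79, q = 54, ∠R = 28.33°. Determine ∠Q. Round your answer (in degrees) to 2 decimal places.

∠Q ≈ 39.16°

By the law of cosines, r² = q² + p² − 2·q·p·cos R = 1646.9, so r ≈ 40.582.
Law of cosines again: cos Q = (p² + r² − q²)/(2·p·r) ≈ 0.77541, so ∠Q ≈ 39.16°.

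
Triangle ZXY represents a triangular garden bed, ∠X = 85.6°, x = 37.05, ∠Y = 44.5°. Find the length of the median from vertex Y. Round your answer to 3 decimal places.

The third angle is ∠Z = 180° − ∠X − ∠Y = 49.90°.
Law of sines: z = x·sin Z/sin X ≈ 28.424.
Law of sines: y = x·sin Y/sin X ≈ 26.045.
Median from Y: ½√(2·z² + 2·x² − y²) ≈ 30.343.

30.343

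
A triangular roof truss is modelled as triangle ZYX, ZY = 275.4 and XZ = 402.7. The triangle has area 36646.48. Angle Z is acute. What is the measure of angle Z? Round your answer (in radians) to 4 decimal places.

∠Z ≈ 0.7220 rad

From area = ½·XZ·ZY·sin Z, we get sin Z = 2·area/(XZ·ZY) ≈ 0.66087.
Taking the acute solution, ∠Z ≈ 0.722 rad.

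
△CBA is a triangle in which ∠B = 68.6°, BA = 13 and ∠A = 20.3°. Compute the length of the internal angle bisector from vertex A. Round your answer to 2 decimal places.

12.34

The third angle is ∠C = 180° − ∠B − ∠A = 91.10°.
Law of sines: AC = BA·sin B/sin C ≈ 12.106.
Law of sines: CB = BA·sin A/sin C ≈ 4.511.
The bisector from A has length 2·BA·AC·cos(∠A/2)/(BA+AC) ≈ 12.341.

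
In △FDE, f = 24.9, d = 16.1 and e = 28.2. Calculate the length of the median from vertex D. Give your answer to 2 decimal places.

Median from D: ½√(2·e² + 2·f² − d²) ≈ 25.354.

25.35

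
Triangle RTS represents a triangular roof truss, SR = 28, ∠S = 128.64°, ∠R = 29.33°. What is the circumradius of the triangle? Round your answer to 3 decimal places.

The third angle is ∠T = 180° − ∠S − ∠R = 22.03°.
Law of sines: TS = SR·sin R/sin T ≈ 36.566.
Law of sines: RT = SR·sin S/sin T ≈ 58.307.
Circumradius = SR/(2 sin T) ≈ 37.324.

37.324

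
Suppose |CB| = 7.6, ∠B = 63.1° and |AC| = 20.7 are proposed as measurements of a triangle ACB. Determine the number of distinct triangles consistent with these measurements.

1

|CB|·sin B = 7.6·sin(63.1°) ≈ 6.778.
Since |AC| ≥ |CB|, exactly one triangle exists.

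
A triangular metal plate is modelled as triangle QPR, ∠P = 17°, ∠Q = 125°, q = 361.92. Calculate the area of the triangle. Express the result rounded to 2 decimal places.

14391.56

The third angle is ∠R = 180° − ∠Q − ∠P = 38.00°.
Law of sines: p = q·sin P/sin Q ≈ 129.18.
Law of sines: r = q·sin R/sin Q ≈ 272.01.
Area = ½·q·p·sin R ≈ 14392.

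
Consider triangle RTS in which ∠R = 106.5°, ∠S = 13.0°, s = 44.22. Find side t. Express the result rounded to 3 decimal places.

171.091

The third angle is ∠T = 180° − ∠S − ∠R = 60.50°.
Law of sines: t = s·sin T/sin S ≈ 171.09.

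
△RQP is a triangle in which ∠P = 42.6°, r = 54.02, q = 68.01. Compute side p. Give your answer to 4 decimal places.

46.2042

By the law of cosines, p² = r² + q² − 2·r·q·cos P = 2134.8, so p ≈ 46.204.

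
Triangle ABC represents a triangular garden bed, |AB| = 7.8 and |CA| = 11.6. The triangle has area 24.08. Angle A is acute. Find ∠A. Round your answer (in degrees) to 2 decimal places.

From area = ½·|CA|·|AB|·sin A, we get sin A = 2·area/(|CA|·|AB|) ≈ 0.53227.
Taking the acute solution, ∠A ≈ 32.16°.

32.16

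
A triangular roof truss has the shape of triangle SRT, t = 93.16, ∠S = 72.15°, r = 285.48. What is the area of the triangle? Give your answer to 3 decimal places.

12657.539

Area = ½·r·t·sin S ≈ 12658.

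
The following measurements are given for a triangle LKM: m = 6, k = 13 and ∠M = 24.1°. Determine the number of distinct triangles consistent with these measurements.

k·sin M = 13·sin(24.1°) ≈ 5.308.
Since k sin M < m < k (5.308 < 6 < 13), two triangles exist.

2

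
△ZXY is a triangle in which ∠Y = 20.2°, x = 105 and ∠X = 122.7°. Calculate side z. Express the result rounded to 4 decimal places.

The third angle is ∠Z = 180° − ∠X − ∠Y = 37.10°.
Law of sines: z = x·sin Z/sin X ≈ 75.266.

75.2656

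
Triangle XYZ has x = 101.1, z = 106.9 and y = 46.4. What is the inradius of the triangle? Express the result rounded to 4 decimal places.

18.3455

Semiperimeter s = (101.1 + 46.4 + 106.9)/2 = 127.2.
Heron's formula: area = √(127.2·26.1·80.8·20.3) ≈ 2333.6.
Inradius = area/s = 2333.6/127.2 ≈ 18.346.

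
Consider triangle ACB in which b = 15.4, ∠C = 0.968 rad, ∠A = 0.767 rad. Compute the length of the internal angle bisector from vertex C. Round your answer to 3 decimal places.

t_C ≈ 11.258

The third angle is ∠B = π − ∠A − ∠C = 1.407 rad.
Law of sines: a = b·sin A/sin B ≈ 10.833.
Law of sines: c = b·sin C/sin B ≈ 12.859.
The bisector from C has length 2·b·a·cos(∠C/2)/(b+a) ≈ 11.258.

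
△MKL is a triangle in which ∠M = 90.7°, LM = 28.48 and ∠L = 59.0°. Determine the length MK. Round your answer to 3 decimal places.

The third angle is ∠K = 180° − ∠L − ∠M = 30.30°.
Law of sines: MK = LM·sin L/sin K ≈ 48.386.

48.386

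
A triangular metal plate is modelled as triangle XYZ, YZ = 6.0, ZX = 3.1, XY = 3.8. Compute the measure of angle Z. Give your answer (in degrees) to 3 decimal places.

By the law of cosines, cos Z = (YZ² + ZX² − XY²) / (2·YZ·ZX) ≈ 0.83790, so ∠Z ≈ 33.08°.

∠Z ≈ 33.081°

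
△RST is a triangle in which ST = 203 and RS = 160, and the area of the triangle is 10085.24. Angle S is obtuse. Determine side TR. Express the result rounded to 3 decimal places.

343.110

From area = ½·RS·ST·sin S, we get sin S = 2·area/(RS·ST) ≈ 0.62101.
Taking the obtuse solution, ∠S ≈ 141.61°.
Law of cosines then gives TR ≈ 343.11.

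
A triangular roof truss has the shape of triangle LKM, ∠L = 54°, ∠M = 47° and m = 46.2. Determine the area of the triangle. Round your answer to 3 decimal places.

The third angle is ∠K = 180° − ∠M − ∠L = 79.00°.
Law of sines: l = m·sin L/sin M ≈ 51.106.
Law of sines: k = m·sin K/sin M ≈ 62.01.
Area = ½·m·l·sin K ≈ 1158.9.

1158.859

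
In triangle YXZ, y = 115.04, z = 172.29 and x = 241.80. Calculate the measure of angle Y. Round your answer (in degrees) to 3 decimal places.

By the law of cosines, cos Y = (x² + z² − y²) / (2·x·z) ≈ 0.89915, so ∠Y ≈ 25.95°.

∠Y ≈ 25.953°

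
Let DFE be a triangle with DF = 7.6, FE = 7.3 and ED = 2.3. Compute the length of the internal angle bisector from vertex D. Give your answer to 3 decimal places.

t_D ≈ 2.824

By the law of cosines, cos D = (ED² + DF² − FE²) / (2·ED·DF) ≈ 0.27918, so ∠D ≈ 73.79°.
The bisector from D has length 2·ED·DF·cos(∠D/2)/(ED+DF) ≈ 2.8241.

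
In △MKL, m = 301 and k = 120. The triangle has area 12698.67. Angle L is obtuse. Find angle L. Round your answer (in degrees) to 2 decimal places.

∠L ≈ 135.32°

From area = ½·m·k·sin L, we get sin L = 2·area/(m·k) ≈ 0.70314.
Taking the obtuse solution, ∠L ≈ 135.32°.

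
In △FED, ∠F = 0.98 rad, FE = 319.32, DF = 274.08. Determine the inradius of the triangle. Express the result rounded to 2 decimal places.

r ≈ 83.02

By the law of cosines, ED² = DF² + FE² − 2·DF·FE·cos F = 79585, so ED ≈ 282.11.
Area = ½·DF·FE·sin F ≈ 36342.
Semiperimeter s = (282.11+274.08+319.32)/2 = 437.75.
Inradius = area/s = 36342/437.75 ≈ 83.02.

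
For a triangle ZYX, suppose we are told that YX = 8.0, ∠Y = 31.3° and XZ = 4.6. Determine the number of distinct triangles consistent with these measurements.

YX·sin Y = 8.0·sin(31.3°) ≈ 4.156.
Since YX sin Y < XZ < YX (4.156 < 4.6 < 8.0), two triangles exist.

2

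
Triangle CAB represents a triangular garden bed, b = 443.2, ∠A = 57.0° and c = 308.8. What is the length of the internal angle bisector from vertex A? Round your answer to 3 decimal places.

t_A ≈ 319.880

By the law of cosines, a² = b² + c² − 2·b·c·cos A = 1.427e+05, so a ≈ 377.76.
The bisector from A has length 2·b·c·cos(∠A/2)/(b+c) ≈ 319.88.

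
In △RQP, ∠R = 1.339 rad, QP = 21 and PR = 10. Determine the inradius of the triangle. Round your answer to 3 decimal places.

r ≈ 3.920

Law of sines: sin Q = PR·sin R/QP ≈ 0.46345.
Since QP ≥ PR, only the acute value applies: ∠Q ≈ 0.482 rad.
Then ∠P = π − ∠R − ∠Q ≈ 1.321 rad.
Law of sines gives RQ = QP·sin P/sin R ≈ 20.906.
Area = ½·QP·PR·sin P ≈ 101.73.
Semiperimeter s = (21+10+20.906)/2 = 25.953.
Inradius = area/s = 101.73/25.953 ≈ 3.9199.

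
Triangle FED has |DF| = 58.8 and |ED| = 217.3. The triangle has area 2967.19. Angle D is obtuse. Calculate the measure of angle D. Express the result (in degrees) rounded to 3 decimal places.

From area = ½·|ED|·|DF|·sin D, we get sin D = 2·area/(|ED|·|DF|) ≈ 0.46445.
Taking the obtuse solution, ∠D ≈ 152.33°.

152.325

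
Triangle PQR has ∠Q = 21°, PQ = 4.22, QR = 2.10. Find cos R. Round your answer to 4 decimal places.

-0.7725

By the law of cosines, RP² = PQ² + QR² − 2·PQ·QR·cos Q = 5.6716, so RP ≈ 2.3815.
Law of cosines again: cos R = (QR² + RP² − PQ²)/(2·QR·RP) ≈ -0.77249, so ∠R ≈ 140.58°.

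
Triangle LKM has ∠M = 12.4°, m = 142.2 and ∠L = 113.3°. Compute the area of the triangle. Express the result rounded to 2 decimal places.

area ≈ 35117.23

The third angle is ∠K = 180° − ∠M − ∠L = 54.30°.
Law of sines: l = m·sin L/sin M ≈ 608.2.
Law of sines: k = m·sin K/sin M ≈ 537.77.
Area = ½·m·l·sin K ≈ 35117.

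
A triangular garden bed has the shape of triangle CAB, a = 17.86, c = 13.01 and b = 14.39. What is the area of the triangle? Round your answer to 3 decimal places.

area ≈ 92.502

Semiperimeter s = (13.01 + 17.86 + 14.39)/2 = 22.63.
Heron's formula: area = √(22.63·9.62·4.77·8.24) ≈ 92.502.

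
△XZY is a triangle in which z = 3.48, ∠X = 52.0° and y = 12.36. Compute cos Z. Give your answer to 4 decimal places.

cos Z ≈ 0.9658

By the law of cosines, x² = z² + y² − 2·z·y·cos X = 111.92, so x ≈ 10.579.
Law of cosines again: cos Z = (y² + x² − z²)/(2·y·x) ≈ 0.96582, so ∠Z ≈ 15.02°.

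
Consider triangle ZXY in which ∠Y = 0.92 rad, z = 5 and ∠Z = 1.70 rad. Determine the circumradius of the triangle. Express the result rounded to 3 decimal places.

R ≈ 2.521

The third angle is ∠X = π − ∠Y − ∠Z = 0.522 rad.
Law of sines: x = z·sin X/sin Z ≈ 2.5122.
Law of sines: y = z·sin Y/sin Z ≈ 4.0114.
Circumradius = z/(2 sin Z) ≈ 2.521.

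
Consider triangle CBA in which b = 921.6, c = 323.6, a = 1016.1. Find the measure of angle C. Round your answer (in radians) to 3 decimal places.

∠C ≈ 0.321 rad

By the law of cosines, cos C = (b² + a² − c²) / (2·b·a) ≈ 0.94886, so ∠C ≈ 0.321 rad.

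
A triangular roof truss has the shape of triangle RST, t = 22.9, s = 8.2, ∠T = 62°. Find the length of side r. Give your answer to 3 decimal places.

Law of sines: sin S = s·sin T/t ≈ 0.31616.
Since t ≥ s, only the acute value applies: ∠S ≈ 18.43°.
Then ∠R = 180° − ∠T − ∠S ≈ 99.57°.
Law of sines gives r = t·sin R/sin T ≈ 25.575.

25.575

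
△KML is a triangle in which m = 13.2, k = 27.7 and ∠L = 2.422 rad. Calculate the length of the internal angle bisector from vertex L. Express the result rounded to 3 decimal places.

6.295

By the law of cosines, l² = k² + m² − 2·k·m·cos L = 1491.5, so l ≈ 38.62.
The bisector from L has length 2·k·m·cos(∠L/2)/(k+m) ≈ 6.2952.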